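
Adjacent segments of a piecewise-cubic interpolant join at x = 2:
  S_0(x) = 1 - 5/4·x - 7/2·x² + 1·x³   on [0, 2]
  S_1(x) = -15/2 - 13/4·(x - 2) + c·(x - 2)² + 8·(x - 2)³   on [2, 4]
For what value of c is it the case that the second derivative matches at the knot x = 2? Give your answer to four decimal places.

2.5000

S_0''(x) = -7 + 6·x, so S_0''(2) = 5. On the right, S_1''(2) = 2c, so c = 5/2.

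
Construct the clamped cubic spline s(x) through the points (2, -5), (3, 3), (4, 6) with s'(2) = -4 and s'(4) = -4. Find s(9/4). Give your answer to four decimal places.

With M_i denoting the second derivative at x_i, h_i = 1, 1, and Δ_i = (y_(i+1) − y_i)/h_i = 8, 3:
  1·M_0 + 4·M_1 + 1·M_2 = 6(Δ_1 - Δ_0) = -30
Clamped end conditions give two more equations: 2h_0·M_0 + h_0·M_1 = 6(Δ_0 - s'(2)) = 72 and h_1·M_1 + 2h_1·M_2 = 6(s'(4) - Δ_1) = -42.
Solving the tridiagonal system: M_0 = 87/2, M_1 = -15, M_2 = -27/2.
On [2, 3], s(x) = -5 - 4·(x - 2) + 87/4·(x - 2)² - 39/4·(x - 2)³.
With (x - 2) = 1/4: s(9/4) = -1227/256.

-4.7930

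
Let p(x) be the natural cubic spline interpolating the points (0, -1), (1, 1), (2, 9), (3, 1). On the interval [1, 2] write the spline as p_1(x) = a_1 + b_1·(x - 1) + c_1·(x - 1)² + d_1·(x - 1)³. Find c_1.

Put M_i = p'' at the i-th knot. Here h = (1, 1, 1) and Δ = (2, 8, -8), so the interior equations h_(i-1)·M_(i-1) + 2(h_(i-1)+h_i)·M_i + h_i·M_(i+1) = 6(Δ_i − Δ_(i-1)) read
  1·M_0 + 4·M_1 + 1·M_2 = 6(Δ_1 - Δ_0) = 36
  1·M_1 + 4·M_2 + 1·M_3 = 6(Δ_2 - Δ_1) = -96
Natural end conditions: M_0 = M_3 = 0.
Forward elimination and back-substitution give M_0 = 0, M_1 = 16, M_2 = -28, M_3 = 0.
On [1, 2], with p_1(x) = a_1 + b_1·(x - 1) + c_1·(x - 1)² + d_1·(x - 1)³: c_1 = M_1/2 = 8, d_1 = (M_2 - M_1)/(6h_1) = -22/3, b_1 = Δ_1 - h_1(2M_1 + M_2)/6 = 22/3.

8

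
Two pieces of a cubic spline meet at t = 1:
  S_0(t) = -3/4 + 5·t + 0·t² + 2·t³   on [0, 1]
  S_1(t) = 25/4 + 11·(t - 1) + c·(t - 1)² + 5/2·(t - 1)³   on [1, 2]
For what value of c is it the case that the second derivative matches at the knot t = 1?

S_0''(t) = 0 + 12·t, so S_0''(1) = 12. On the right, S_1''(1) = 2c, so c = 6.

6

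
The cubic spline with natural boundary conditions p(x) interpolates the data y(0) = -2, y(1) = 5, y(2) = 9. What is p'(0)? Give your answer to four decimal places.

7.7500

Put M_i = p'' at the i-th knot. Here h = (1, 1) and Δ = (7, 4), so the interior equations h_(i-1)·M_(i-1) + 2(h_(i-1)+h_i)·M_i + h_i·M_(i+1) = 6(Δ_i − Δ_(i-1)) read
  1·M_0 + 4·M_1 + 1·M_2 = 6(Δ_1 - Δ_0) = -18
Natural end conditions: M_0 = M_2 = 0.
Forward elimination and back-substitution give M_0 = 0, M_1 = -9/2, M_2 = 0.
On [0, 1], p'(x) = b_0 + 2c_0·x + 3d_0·x² with b_0 = Δ_0 - h_0(2M_0 + M_1)/6 = 31/4, c_0 = M_0/2 = 0, d_0 = (M_1 - M_0)/(6h_0) = -3/4. So p'(0) = 31/4.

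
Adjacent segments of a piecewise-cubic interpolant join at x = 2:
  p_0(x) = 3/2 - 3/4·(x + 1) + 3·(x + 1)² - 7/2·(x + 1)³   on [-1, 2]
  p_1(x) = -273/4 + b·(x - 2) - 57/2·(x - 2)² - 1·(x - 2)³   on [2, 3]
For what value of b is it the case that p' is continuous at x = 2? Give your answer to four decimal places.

p_0'(x) = -3/4 + 6·(x + 1) - 21/2·(x + 1)², so p_0'(2) = -309/4. On the right, p_1'(2) = b, so b = -309/4.

-77.2500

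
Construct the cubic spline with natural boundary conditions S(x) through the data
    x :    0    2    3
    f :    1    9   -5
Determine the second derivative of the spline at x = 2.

Put M_i = S'' at the i-th knot. Here h = (2, 1) and Δ = (4, -14), so the interior equations h_(i-1)·M_(i-1) + 2(h_(i-1)+h_i)·M_i + h_i·M_(i+1) = 6(Δ_i − Δ_(i-1)) read
  2·M_0 + 6·M_1 + 1·M_2 = 6(Δ_1 - Δ_0) = -108
Natural end conditions: M_0 = M_2 = 0.
Solving: M_0 = 0, M_1 = -18, M_2 = 0.

-18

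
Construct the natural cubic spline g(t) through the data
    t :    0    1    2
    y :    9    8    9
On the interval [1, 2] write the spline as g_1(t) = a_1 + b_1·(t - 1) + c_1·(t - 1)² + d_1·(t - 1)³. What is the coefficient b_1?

Write M_i for g''(x_i). With h_i = 1, 1 and divided differences Δ_i = -1, 1, the continuity of g' gives the tridiagonal system
  1·M_0 + 4·M_1 + 1·M_2 = 6(Δ_1 - Δ_0) = 12
Natural end conditions: M_0 = M_2 = 0.
Solving the tridiagonal system: M_0 = 0, M_1 = 3, M_2 = 0.
On [1, 2], with g_1(t) = a_1 + b_1·(t - 1) + c_1·(t - 1)² + d_1·(t - 1)³: c_1 = M_1/2 = 3/2, d_1 = (M_2 - M_1)/(6h_1) = -1/2, b_1 = Δ_1 - h_1(2M_1 + M_2)/6 = 0.

0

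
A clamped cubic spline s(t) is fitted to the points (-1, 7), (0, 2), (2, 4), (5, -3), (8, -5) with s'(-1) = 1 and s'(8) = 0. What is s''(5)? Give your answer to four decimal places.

2.1852

With m_i denoting the second derivative at x_i, h_i = 1, 2, 3, 3, and Δ_i = (y_(i+1) − y_i)/h_i = -5, 1, -7/3, -2/3:
  1·m_0 + 6·m_1 + 2·m_2 = 6(Δ_1 - Δ_0) = 36
  2·m_1 + 10·m_2 + 3·m_3 = 6(Δ_2 - Δ_1) = -20
  3·m_2 + 12·m_3 + 3·m_4 = 6(Δ_3 - Δ_2) = 10
Clamped end conditions give two more equations: 2h_0·m_0 + h_0·m_1 = 6(Δ_0 - s'(-1)) = -36 and h_3·m_3 + 2h_3·m_4 = 6(s'(8) - Δ_3) = 4.
Solving the tridiagonal system: m_0 = -643/27, m_1 = 314/27, m_2 = -269/54, m_3 = 59/27, m_4 = -23/54.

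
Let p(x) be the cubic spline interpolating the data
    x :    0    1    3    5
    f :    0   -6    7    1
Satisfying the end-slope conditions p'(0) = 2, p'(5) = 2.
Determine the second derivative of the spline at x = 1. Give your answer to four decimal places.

With m_i denoting the second derivative at x_i, h_i = 1, 2, 2, and Δ_i = (y_(i+1) − y_i)/h_i = -6, 13/2, -3:
  1·m_0 + 6·m_1 + 2·m_2 = 6(Δ_1 - Δ_0) = 75
  2·m_1 + 8·m_2 + 2·m_3 = 6(Δ_2 - Δ_1) = -57
Clamped end conditions give two more equations: 2h_0·m_0 + h_0·m_1 = 6(Δ_0 - p'(0)) = -48 and h_2·m_2 + 2h_2·m_3 = 6(p'(5) - Δ_2) = 30.
Hence m_0 = -831/23, m_1 = 558/23, m_2 = -396/23, m_3 = 741/46.

24.2609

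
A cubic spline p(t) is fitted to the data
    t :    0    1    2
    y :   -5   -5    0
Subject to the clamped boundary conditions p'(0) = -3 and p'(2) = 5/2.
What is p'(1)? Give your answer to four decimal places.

With m_i denoting the second derivative at x_i, h_i = 1, 1, and Δ_i = (y_(i+1) − y_i)/h_i = 0, 5:
  1·m_0 + 4·m_1 + 1·m_2 = 6(Δ_1 - Δ_0) = 30
Clamped end conditions give two more equations: 2h_0·m_0 + h_0·m_1 = 6(Δ_0 - p'(0)) = 18 and h_1·m_1 + 2h_1·m_2 = 6(p'(2) - Δ_1) = -15.
Solving the tridiagonal system: m_0 = 17/4, m_1 = 19/2, m_2 = -49/4.
On [1, 2], p'(t) = b_1 + 2c_1·(t - 1) + 3d_1·(t - 1)² with b_1 = Δ_1 - h_1(2m_1 + m_2)/6 = 31/8, c_1 = m_1/2 = 19/4, d_1 = (m_2 - m_1)/(6h_1) = -29/8. So p'(1) = 31/8.

3.8750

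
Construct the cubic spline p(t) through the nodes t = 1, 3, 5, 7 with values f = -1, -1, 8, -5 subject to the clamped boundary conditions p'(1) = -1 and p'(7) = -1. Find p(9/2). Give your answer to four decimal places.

7.6344

Write M_i for p''(x_i). With h_i = 2, 2, 2 and divided differences Δ_i = 0, 9/2, -13/2, the continuity of p' gives the tridiagonal system
  2·M_0 + 8·M_1 + 2·M_2 = 6(Δ_1 - Δ_0) = 27
  2·M_1 + 8·M_2 + 2·M_3 = 6(Δ_2 - Δ_1) = -66
Clamped end conditions give two more equations: 2h_0·M_0 + h_0·M_1 = 6(Δ_0 - p'(1)) = 6 and h_2·M_2 + 2h_2·M_3 = 6(p'(7) - Δ_2) = 33.
Forward elimination and back-substitution give M_0 = -11/5, M_1 = 37/5, M_2 = -139/10, M_3 = 76/5.
On [3, 5], p(t) = -1 + 21/5·(t - 3) + 37/10·(t - 3)² - 71/40·(t - 3)³.
With (t - 3) = 3/2: p(9/2) = 2443/320.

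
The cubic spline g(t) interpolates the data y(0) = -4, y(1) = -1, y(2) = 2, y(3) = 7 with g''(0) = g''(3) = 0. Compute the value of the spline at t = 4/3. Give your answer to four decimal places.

Write m_i for g''(x_i). With h_i = 1, 1, 1 and divided differences Δ_i = 3, 3, 5, the continuity of g' gives the tridiagonal system
  1·m_0 + 4·m_1 + 1·m_2 = 6(Δ_1 - Δ_0) = 0
  1·m_1 + 4·m_2 + 1·m_3 = 6(Δ_2 - Δ_1) = 12
Natural end conditions: m_0 = m_3 = 0.
Solving the tridiagonal system: m_0 = 0, m_1 = -4/5, m_2 = 16/5, m_3 = 0.
On [1, 2], g(t) = -1 + 41/15·(t - 1) - 2/5·(t - 1)² + 2/3·(t - 1)³.
With (t - 1) = 1/3: g(4/3) = -44/405.

-0.1086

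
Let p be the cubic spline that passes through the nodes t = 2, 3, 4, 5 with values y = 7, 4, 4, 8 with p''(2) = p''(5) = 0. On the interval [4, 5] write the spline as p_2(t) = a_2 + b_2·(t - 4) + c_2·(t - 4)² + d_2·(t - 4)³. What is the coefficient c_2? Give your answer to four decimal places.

2.6000

Write M_i for p''(x_i). With h_i = 1, 1, 1 and divided differences Δ_i = -3, 0, 4, the continuity of p' gives the tridiagonal system
  1·M_0 + 4·M_1 + 1·M_2 = 6(Δ_1 - Δ_0) = 18
  1·M_1 + 4·M_2 + 1·M_3 = 6(Δ_2 - Δ_1) = 24
Natural end conditions: M_0 = M_3 = 0.
Hence M_0 = 0, M_1 = 16/5, M_2 = 26/5, M_3 = 0.
On [4, 5], with p_2(t) = a_2 + b_2·(t - 4) + c_2·(t - 4)² + d_2·(t - 4)³: c_2 = M_2/2 = 13/5, d_2 = (M_3 - M_2)/(6h_2) = -13/15, b_2 = Δ_2 - h_2(2M_2 + M_3)/6 = 34/15.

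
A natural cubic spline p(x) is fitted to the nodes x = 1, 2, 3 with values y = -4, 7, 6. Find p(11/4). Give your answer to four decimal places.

Put σ_i = p'' at the i-th knot. Here h = (1, 1) and Δ = (11, -1), so the interior equations h_(i-1)·σ_(i-1) + 2(h_(i-1)+h_i)·σ_i + h_i·σ_(i+1) = 6(Δ_i − Δ_(i-1)) read
  1·σ_0 + 4·σ_1 + 1·σ_2 = 6(Δ_1 - Δ_0) = -72
Natural end conditions: σ_0 = σ_2 = 0.
Hence σ_0 = 0, σ_1 = -18, σ_2 = 0.
On [2, 3], p(x) = 7 + 5·(x - 2) - 9·(x - 2)² + 3·(x - 2)³.
With (x - 2) = 3/4: p(11/4) = 445/64.

6.9531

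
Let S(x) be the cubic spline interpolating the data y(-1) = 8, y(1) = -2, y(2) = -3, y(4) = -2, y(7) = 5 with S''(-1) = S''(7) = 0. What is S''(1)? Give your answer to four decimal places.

With M_i denoting the second derivative at x_i, h_i = 2, 1, 2, 3, and Δ_i = (y_(i+1) − y_i)/h_i = -5, -1, 1/2, 7/3:
  2·M_0 + 6·M_1 + 1·M_2 = 6(Δ_1 - Δ_0) = 24
  1·M_1 + 6·M_2 + 2·M_3 = 6(Δ_2 - Δ_1) = 9
  2·M_2 + 10·M_3 + 3·M_4 = 6(Δ_3 - Δ_2) = 11
Natural end conditions: M_0 = M_4 = 0.
Hence M_0 = 0, M_1 = 638/163, M_2 = 84/163, M_3 = 325/326, M_4 = 0.

3.9141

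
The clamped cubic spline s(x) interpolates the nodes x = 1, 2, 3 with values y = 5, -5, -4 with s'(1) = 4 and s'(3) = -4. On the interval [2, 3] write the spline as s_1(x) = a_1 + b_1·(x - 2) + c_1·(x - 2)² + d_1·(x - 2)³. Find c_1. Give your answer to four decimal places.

20.5000

Put M_i = s'' at the i-th knot. Here h = (1, 1) and Δ = (-10, 1), so the interior equations h_(i-1)·M_(i-1) + 2(h_(i-1)+h_i)·M_i + h_i·M_(i+1) = 6(Δ_i − Δ_(i-1)) read
  1·M_0 + 4·M_1 + 1·M_2 = 6(Δ_1 - Δ_0) = 66
Clamped end conditions give two more equations: 2h_0·M_0 + h_0·M_1 = 6(Δ_0 - s'(1)) = -84 and h_1·M_1 + 2h_1·M_2 = 6(s'(3) - Δ_1) = -30.
Hence M_0 = -125/2, M_1 = 41, M_2 = -71/2.
On [2, 3], with s_1(x) = a_1 + b_1·(x - 2) + c_1·(x - 2)² + d_1·(x - 2)³: c_1 = M_1/2 = 41/2, d_1 = (M_2 - M_1)/(6h_1) = -51/4, b_1 = Δ_1 - h_1(2M_1 + M_2)/6 = -27/4.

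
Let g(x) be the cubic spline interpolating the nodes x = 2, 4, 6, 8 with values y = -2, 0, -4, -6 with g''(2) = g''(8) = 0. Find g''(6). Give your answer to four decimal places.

1.4000

With M_i denoting the second derivative at x_i, h_i = 2, 2, 2, and Δ_i = (y_(i+1) − y_i)/h_i = 1, -2, -1:
  2·M_0 + 8·M_1 + 2·M_2 = 6(Δ_1 - Δ_0) = -18
  2·M_1 + 8·M_2 + 2·M_3 = 6(Δ_2 - Δ_1) = 6
Natural end conditions: M_0 = M_3 = 0.
Solving the tridiagonal system: M_0 = 0, M_1 = -13/5, M_2 = 7/5, M_3 = 0.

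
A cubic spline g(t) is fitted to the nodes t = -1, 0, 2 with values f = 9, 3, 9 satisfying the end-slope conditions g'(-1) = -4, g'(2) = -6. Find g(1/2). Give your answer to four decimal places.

Let M_i = g''(x_i). Step sizes h_i = 1, 2; slopes of the chords Δ_i = (y_(i+1) - y_i)/h_i = -6, 3.
  1·M_0 + 6·M_1 + 2·M_2 = 6(Δ_1 - Δ_0) = 54
Clamped end conditions give two more equations: 2h_0·M_0 + h_0·M_1 = 6(Δ_0 - g'(-1)) = -12 and h_1·M_1 + 2h_1·M_2 = 6(g'(2) - Δ_1) = -54.
Forward elimination and back-substitution give M_0 = -47/3, M_1 = 58/3, M_2 = -139/6.
On [0, 2], g(t) = 3 - 13/6·t + 29/3·t² - 85/24·t³.
With t = 1/2: g(1/2) = 249/64.

3.8906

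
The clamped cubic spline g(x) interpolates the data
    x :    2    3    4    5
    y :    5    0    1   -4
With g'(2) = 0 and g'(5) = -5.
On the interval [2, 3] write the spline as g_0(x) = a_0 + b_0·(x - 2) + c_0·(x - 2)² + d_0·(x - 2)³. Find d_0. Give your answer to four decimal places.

7.2667

Write M_i for g''(x_i). With h_i = 1, 1, 1 and divided differences Δ_i = -5, 1, -5, the continuity of g' gives the tridiagonal system
  1·M_0 + 4·M_1 + 1·M_2 = 6(Δ_1 - Δ_0) = 36
  1·M_1 + 4·M_2 + 1·M_3 = 6(Δ_2 - Δ_1) = -36
Clamped end conditions give two more equations: 2h_0·M_0 + h_0·M_1 = 6(Δ_0 - g'(2)) = -30 and h_2·M_2 + 2h_2·M_3 = 6(g'(5) - Δ_2) = 0.
Hence M_0 = -368/15, M_1 = 286/15, M_2 = -236/15, M_3 = 118/15.
On [2, 3], with g_0(x) = a_0 + b_0·(x - 2) + c_0·(x - 2)² + d_0·(x - 2)³: c_0 = M_0/2 = -184/15, d_0 = (M_1 - M_0)/(6h_0) = 109/15, b_0 = Δ_0 - h_0(2M_0 + M_1)/6 = 0.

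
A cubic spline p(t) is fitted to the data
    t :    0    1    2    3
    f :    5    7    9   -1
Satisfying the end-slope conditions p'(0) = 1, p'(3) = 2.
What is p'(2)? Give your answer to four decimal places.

Write m_i for p''(x_i). With h_i = 1, 1, 1 and divided differences Δ_i = 2, 2, -10, the continuity of p' gives the tridiagonal system
  1·m_0 + 4·m_1 + 1·m_2 = 6(Δ_1 - Δ_0) = 0
  1·m_1 + 4·m_2 + 1·m_3 = 6(Δ_2 - Δ_1) = -72
Clamped end conditions give two more equations: 2h_0·m_0 + h_0·m_1 = 6(Δ_0 - p'(0)) = 6 and h_2·m_2 + 2h_2·m_3 = 6(p'(3) - Δ_2) = 72.
Hence m_0 = -4/3, m_1 = 26/3, m_2 = -100/3, m_3 = 158/3.
On [2, 3], p'(t) = b_2 + 2c_2·(t - 2) + 3d_2·(t - 2)² with b_2 = Δ_2 - h_2(2m_2 + m_3)/6 = -23/3, c_2 = m_2/2 = -50/3, d_2 = (m_3 - m_2)/(6h_2) = 43/3. So p'(2) = -23/3.

-7.6667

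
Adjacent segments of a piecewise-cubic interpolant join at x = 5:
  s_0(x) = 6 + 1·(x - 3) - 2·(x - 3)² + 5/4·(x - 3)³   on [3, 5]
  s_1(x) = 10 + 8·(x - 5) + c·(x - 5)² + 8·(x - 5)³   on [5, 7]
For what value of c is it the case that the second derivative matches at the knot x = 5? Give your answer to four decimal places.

s_0''(x) = -4 + 15/2·(x - 3), so s_0''(5) = 11. On the right, s_1''(5) = 2c, so c = 11/2.

5.5000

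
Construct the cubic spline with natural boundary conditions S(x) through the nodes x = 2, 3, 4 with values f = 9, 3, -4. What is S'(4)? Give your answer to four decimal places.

-7.2500

Write m_i for S''(x_i). With h_i = 1, 1 and divided differences Δ_i = -6, -7, the continuity of S' gives the tridiagonal system
  1·m_0 + 4·m_1 + 1·m_2 = 6(Δ_1 - Δ_0) = -6
Natural end conditions: m_0 = m_2 = 0.
Solving the tridiagonal system: m_0 = 0, m_1 = -3/2, m_2 = 0.
On [3, 4], S'(x) = b_1 + 2c_1·(x - 3) + 3d_1·(x - 3)² with b_1 = Δ_1 - h_1(2m_1 + m_2)/6 = -13/2, c_1 = m_1/2 = -3/4, d_1 = (m_2 - m_1)/(6h_1) = 1/4. So S'(4) = -29/4.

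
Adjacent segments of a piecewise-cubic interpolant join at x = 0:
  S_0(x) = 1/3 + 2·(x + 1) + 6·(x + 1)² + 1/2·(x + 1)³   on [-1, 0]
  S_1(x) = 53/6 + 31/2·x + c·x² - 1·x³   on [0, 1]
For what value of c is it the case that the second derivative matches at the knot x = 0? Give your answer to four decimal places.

7.5000

S_0''(x) = 12 + 3·(x + 1), so S_0''(0) = 15. On the right, S_1''(0) = 2c, so c = 15/2.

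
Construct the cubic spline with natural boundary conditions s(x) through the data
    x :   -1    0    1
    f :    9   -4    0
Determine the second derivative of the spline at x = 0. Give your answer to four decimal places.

25.5000

Write σ_i for s''(x_i). With h_i = 1, 1 and divided differences Δ_i = -13, 4, the continuity of s' gives the tridiagonal system
  1·σ_0 + 4·σ_1 + 1·σ_2 = 6(Δ_1 - Δ_0) = 102
Natural end conditions: σ_0 = σ_2 = 0.
Forward elimination and back-substitution give σ_0 = 0, σ_1 = 51/2, σ_2 = 0.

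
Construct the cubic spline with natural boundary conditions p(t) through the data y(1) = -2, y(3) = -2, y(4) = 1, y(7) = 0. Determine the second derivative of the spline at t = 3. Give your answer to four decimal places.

Put M_i = p'' at the i-th knot. Here h = (2, 1, 3) and Δ = (0, 3, -1/3), so the interior equations h_(i-1)·M_(i-1) + 2(h_(i-1)+h_i)·M_i + h_i·M_(i+1) = 6(Δ_i − Δ_(i-1)) read
  2·M_0 + 6·M_1 + 1·M_2 = 6(Δ_1 - Δ_0) = 18
  1·M_1 + 8·M_2 + 3·M_3 = 6(Δ_2 - Δ_1) = -20
Natural end conditions: M_0 = M_3 = 0.
Solving the tridiagonal system: M_0 = 0, M_1 = 164/47, M_2 = -138/47, M_3 = 0.

3.4894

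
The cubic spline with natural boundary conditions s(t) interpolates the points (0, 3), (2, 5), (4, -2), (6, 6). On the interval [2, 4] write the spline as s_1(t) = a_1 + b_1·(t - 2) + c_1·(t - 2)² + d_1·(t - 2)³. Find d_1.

Let M_i = s''(x_i). Step sizes h_i = 2, 2, 2; slopes of the chords Δ_i = (y_(i+1) - y_i)/h_i = 1, -7/2, 4.
  2·M_0 + 8·M_1 + 2·M_2 = 6(Δ_1 - Δ_0) = -27
  2·M_1 + 8·M_2 + 2·M_3 = 6(Δ_2 - Δ_1) = 45
Natural end conditions: M_0 = M_3 = 0.
Hence M_0 = 0, M_1 = -51/10, M_2 = 69/10, M_3 = 0.
On [2, 4], with s_1(t) = a_1 + b_1·(t - 2) + c_1·(t - 2)² + d_1·(t - 2)³: c_1 = M_1/2 = -51/20, d_1 = (M_2 - M_1)/(6h_1) = 1, b_1 = Δ_1 - h_1(2M_1 + M_2)/6 = -12/5.

1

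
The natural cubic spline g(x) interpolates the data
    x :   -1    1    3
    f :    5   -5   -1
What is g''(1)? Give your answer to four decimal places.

5.2500

With M_i denoting the second derivative at x_i, h_i = 2, 2, and Δ_i = (y_(i+1) − y_i)/h_i = -5, 2:
  2·M_0 + 8·M_1 + 2·M_2 = 6(Δ_1 - Δ_0) = 42
Natural end conditions: M_0 = M_2 = 0.
Hence M_0 = 0, M_1 = 21/4, M_2 = 0.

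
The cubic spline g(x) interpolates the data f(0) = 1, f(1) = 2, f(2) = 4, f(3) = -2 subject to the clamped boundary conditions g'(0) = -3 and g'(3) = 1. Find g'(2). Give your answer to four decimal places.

Let σ_i = g''(x_i). Step sizes h_i = 1, 1, 1; slopes of the chords Δ_i = (y_(i+1) - y_i)/h_i = 1, 2, -6.
  1·σ_0 + 4·σ_1 + 1·σ_2 = 6(Δ_1 - Δ_0) = 6
  1·σ_1 + 4·σ_2 + 1·σ_3 = 6(Δ_2 - Δ_1) = -48
Clamped end conditions give two more equations: 2h_0·σ_0 + h_0·σ_1 = 6(Δ_0 - g'(0)) = 24 and h_2·σ_2 + 2h_2·σ_3 = 6(g'(3) - Δ_2) = 42.
Solving: σ_0 = 148/15, σ_1 = 64/15, σ_2 = -314/15, σ_3 = 472/15.
On [2, 3], g'(x) = b_2 + 2c_2·(x - 2) + 3d_2·(x - 2)² with b_2 = Δ_2 - h_2(2σ_2 + σ_3)/6 = -64/15, c_2 = σ_2/2 = -157/15, d_2 = (σ_3 - σ_2)/(6h_2) = 131/15. So g'(2) = -64/15.

-4.2667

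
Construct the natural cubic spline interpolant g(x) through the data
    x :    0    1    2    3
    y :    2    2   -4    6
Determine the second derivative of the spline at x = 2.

Write σ_i for g''(x_i). With h_i = 1, 1, 1 and divided differences Δ_i = 0, -6, 10, the continuity of g' gives the tridiagonal system
  1·σ_0 + 4·σ_1 + 1·σ_2 = 6(Δ_1 - Δ_0) = -36
  1·σ_1 + 4·σ_2 + 1·σ_3 = 6(Δ_2 - Δ_1) = 96
Natural end conditions: σ_0 = σ_3 = 0.
Hence σ_0 = 0, σ_1 = -16, σ_2 = 28, σ_3 = 0.

28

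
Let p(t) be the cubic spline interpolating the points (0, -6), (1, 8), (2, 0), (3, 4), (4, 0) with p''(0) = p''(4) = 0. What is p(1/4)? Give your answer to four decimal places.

-0.8845

Write σ_i for p''(x_i). With h_i = 1, 1, 1, 1 and divided differences Δ_i = 14, -8, 4, -4, the continuity of p' gives the tridiagonal system
  1·σ_0 + 4·σ_1 + 1·σ_2 = 6(Δ_1 - Δ_0) = -132
  1·σ_1 + 4·σ_2 + 1·σ_3 = 6(Δ_2 - Δ_1) = 72
  1·σ_2 + 4·σ_3 + 1·σ_4 = 6(Δ_3 - Δ_2) = -48
Natural end conditions: σ_0 = σ_4 = 0.
Hence σ_0 = 0, σ_1 = -579/14, σ_2 = 234/7, σ_3 = -285/14, σ_4 = 0.
On [0, 1], p(t) = -6 + 585/28·t + 0·t² - 193/28·t³.
With t = 1/4: p(1/4) = -1585/1792.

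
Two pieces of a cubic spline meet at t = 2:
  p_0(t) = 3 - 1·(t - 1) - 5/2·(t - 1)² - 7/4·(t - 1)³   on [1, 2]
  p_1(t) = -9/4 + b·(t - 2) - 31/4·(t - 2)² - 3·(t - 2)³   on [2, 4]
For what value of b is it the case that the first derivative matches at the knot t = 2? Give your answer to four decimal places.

p_0'(t) = -1 - 5·(t - 1) - 21/4·(t - 1)², so p_0'(2) = -45/4. On the right, p_1'(2) = b, so b = -45/4.

-11.2500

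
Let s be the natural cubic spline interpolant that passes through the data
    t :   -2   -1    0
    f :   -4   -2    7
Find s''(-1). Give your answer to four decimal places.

With m_i denoting the second derivative at x_i, h_i = 1, 1, and Δ_i = (y_(i+1) − y_i)/h_i = 2, 9:
  1·m_0 + 4·m_1 + 1·m_2 = 6(Δ_1 - Δ_0) = 42
Natural end conditions: m_0 = m_2 = 0.
Forward elimination and back-substitution give m_0 = 0, m_1 = 21/2, m_2 = 0.

10.5000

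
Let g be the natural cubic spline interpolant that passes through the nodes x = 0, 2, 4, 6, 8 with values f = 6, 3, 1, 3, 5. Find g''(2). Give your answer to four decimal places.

-0.0268

With m_i denoting the second derivative at x_i, h_i = 2, 2, 2, 2, and Δ_i = (y_(i+1) − y_i)/h_i = -3/2, -1, 1, 1:
  2·m_0 + 8·m_1 + 2·m_2 = 6(Δ_1 - Δ_0) = 3
  2·m_1 + 8·m_2 + 2·m_3 = 6(Δ_2 - Δ_1) = 12
  2·m_2 + 8·m_3 + 2·m_4 = 6(Δ_3 - Δ_2) = 0
Natural end conditions: m_0 = m_4 = 0.
Solving: m_0 = 0, m_1 = -3/112, m_2 = 45/28, m_3 = -45/112, m_4 = 0.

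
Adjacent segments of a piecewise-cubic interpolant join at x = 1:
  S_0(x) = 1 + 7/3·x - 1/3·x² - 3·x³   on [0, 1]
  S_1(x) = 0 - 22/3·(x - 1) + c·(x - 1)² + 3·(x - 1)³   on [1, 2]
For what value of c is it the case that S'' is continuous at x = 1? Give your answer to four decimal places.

S_0''(x) = -2/3 - 18·x, so S_0''(1) = -56/3. On the right, S_1''(1) = 2c, so c = -28/3.

-9.3333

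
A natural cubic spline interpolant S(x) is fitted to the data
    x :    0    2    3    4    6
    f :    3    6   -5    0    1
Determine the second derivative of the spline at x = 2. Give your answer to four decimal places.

-17.6364

With M_i denoting the second derivative at x_i, h_i = 2, 1, 1, 2, and Δ_i = (y_(i+1) − y_i)/h_i = 3/2, -11, 5, 1/2:
  2·M_0 + 6·M_1 + 1·M_2 = 6(Δ_1 - Δ_0) = -75
  1·M_1 + 4·M_2 + 1·M_3 = 6(Δ_2 - Δ_1) = 96
  1·M_2 + 6·M_3 + 2·M_4 = 6(Δ_3 - Δ_2) = -27
Natural end conditions: M_0 = M_4 = 0.
Solving: M_0 = 0, M_1 = -194/11, M_2 = 339/11, M_3 = -106/11, M_4 = 0.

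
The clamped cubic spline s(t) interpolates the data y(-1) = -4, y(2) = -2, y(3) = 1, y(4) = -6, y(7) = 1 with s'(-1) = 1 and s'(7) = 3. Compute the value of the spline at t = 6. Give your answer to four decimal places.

Let m_i = s''(x_i). Step sizes h_i = 3, 1, 1, 3; slopes of the chords Δ_i = (y_(i+1) - y_i)/h_i = 2/3, 3, -7, 7/3.
  3·m_0 + 8·m_1 + 1·m_2 = 6(Δ_1 - Δ_0) = 14
  1·m_1 + 4·m_2 + 1·m_3 = 6(Δ_2 - Δ_1) = -60
  1·m_2 + 8·m_3 + 3·m_4 = 6(Δ_3 - Δ_2) = 56
Clamped end conditions give two more equations: 2h_0·m_0 + h_0·m_1 = 6(Δ_0 - s'(-1)) = -2 and h_3·m_3 + 2h_3·m_4 = 6(s'(7) - Δ_3) = 4.
Solving: m_0 = -71/24, m_1 = 21/4, m_2 = -153/8, m_3 = 45/4, m_4 = -119/24.
On [4, 7], s(t) = -6 - 103/16·(t - 4) + 45/8·(t - 4)² - 389/432·(t - 4)³.
With (t - 4) = 2: s(6) = -773/216.

-3.5787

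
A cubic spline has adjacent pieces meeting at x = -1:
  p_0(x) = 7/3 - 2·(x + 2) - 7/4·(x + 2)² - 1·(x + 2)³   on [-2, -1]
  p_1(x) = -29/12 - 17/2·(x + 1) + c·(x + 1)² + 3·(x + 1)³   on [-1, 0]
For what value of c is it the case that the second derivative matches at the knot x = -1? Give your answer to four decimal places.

p_0''(x) = -7/2 - 6·(x + 2), so p_0''(-1) = -19/2. On the right, p_1''(-1) = 2c, so c = -19/4.

-4.7500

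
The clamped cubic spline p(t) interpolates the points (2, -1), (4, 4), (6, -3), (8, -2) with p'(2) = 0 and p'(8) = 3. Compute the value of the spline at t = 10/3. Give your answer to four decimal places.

Let σ_i = p''(x_i). Step sizes h_i = 2, 2, 2; slopes of the chords Δ_i = (y_(i+1) - y_i)/h_i = 5/2, -7/2, 1/2.
  2·σ_0 + 8·σ_1 + 2·σ_2 = 6(Δ_1 - Δ_0) = -36
  2·σ_1 + 8·σ_2 + 2·σ_3 = 6(Δ_2 - Δ_1) = 24
Clamped end conditions give two more equations: 2h_0·σ_0 + h_0·σ_1 = 6(Δ_0 - p'(2)) = 15 and h_2·σ_2 + 2h_2·σ_3 = 6(p'(8) - Δ_2) = 15.
Solving the tridiagonal system: σ_0 = 15/2, σ_1 = -15/2, σ_2 = 9/2, σ_3 = 3/2.
On [2, 4], p(t) = -1 + 0·(t - 2) + 15/4·(t - 2)² - 5/4·(t - 2)³.
With (t - 2) = 4/3: p(10/3) = 73/27.

2.7037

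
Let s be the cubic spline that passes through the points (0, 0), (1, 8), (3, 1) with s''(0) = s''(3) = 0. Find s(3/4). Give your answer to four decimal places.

Put M_i = s'' at the i-th knot. Here h = (1, 2) and Δ = (8, -7/2), so the interior equations h_(i-1)·M_(i-1) + 2(h_(i-1)+h_i)·M_i + h_i·M_(i+1) = 6(Δ_i − Δ_(i-1)) read
  1·M_0 + 6·M_1 + 2·M_2 = 6(Δ_1 - Δ_0) = -69
Natural end conditions: M_0 = M_2 = 0.
Hence M_0 = 0, M_1 = -23/2, M_2 = 0.
On [0, 1], s(x) = 0 + 119/12·x + 0·x² - 23/12·x³.
With x = 3/4: s(3/4) = 1697/256.

6.6289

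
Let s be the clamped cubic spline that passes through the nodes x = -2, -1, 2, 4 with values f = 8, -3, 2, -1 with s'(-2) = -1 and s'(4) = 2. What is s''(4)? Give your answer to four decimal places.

Put m_i = s'' at the i-th knot. Here h = (1, 3, 2) and Δ = (-11, 5/3, -3/2), so the interior equations h_(i-1)·m_(i-1) + 2(h_(i-1)+h_i)·m_i + h_i·m_(i+1) = 6(Δ_i − Δ_(i-1)) read
  1·m_0 + 8·m_1 + 3·m_2 = 6(Δ_1 - Δ_0) = 76
  3·m_1 + 10·m_2 + 2·m_3 = 6(Δ_2 - Δ_1) = -19
Clamped end conditions give two more equations: 2h_0·m_0 + h_0·m_1 = 6(Δ_0 - s'(-2)) = -60 and h_2·m_2 + 2h_2·m_3 = 6(s'(4) - Δ_2) = 21.
Hence m_0 = -3035/78, m_1 = 695/39, m_2 = -719/78, m_3 = 769/78.

9.8590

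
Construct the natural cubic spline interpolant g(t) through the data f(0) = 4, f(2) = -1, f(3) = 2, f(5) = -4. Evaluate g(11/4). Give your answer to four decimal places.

1.3779

With σ_i denoting the second derivative at x_i, h_i = 2, 1, 2, and Δ_i = (y_(i+1) − y_i)/h_i = -5/2, 3, -3:
  2·σ_0 + 6·σ_1 + 1·σ_2 = 6(Δ_1 - Δ_0) = 33
  1·σ_1 + 6·σ_2 + 2·σ_3 = 6(Δ_2 - Δ_1) = -36
Natural end conditions: σ_0 = σ_3 = 0.
Forward elimination and back-substitution give σ_0 = 0, σ_1 = 234/35, σ_2 = -249/35, σ_3 = 0.
On [2, 3], g(t) = -1 + 137/70·(t - 2) + 117/35·(t - 2)² - 23/10·(t - 2)³.
With (t - 2) = 3/4: g(11/4) = 6173/4480.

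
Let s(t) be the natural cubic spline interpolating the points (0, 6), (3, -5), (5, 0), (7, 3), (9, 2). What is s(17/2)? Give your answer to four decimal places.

Put m_i = s'' at the i-th knot. Here h = (3, 2, 2, 2) and Δ = (-11/3, 5/2, 3/2, -1/2), so the interior equations h_(i-1)·m_(i-1) + 2(h_(i-1)+h_i)·m_i + h_i·m_(i+1) = 6(Δ_i − Δ_(i-1)) read
  3·m_0 + 10·m_1 + 2·m_2 = 6(Δ_1 - Δ_0) = 37
  2·m_1 + 8·m_2 + 2·m_3 = 6(Δ_2 - Δ_1) = -6
  2·m_2 + 8·m_3 + 2·m_4 = 6(Δ_3 - Δ_2) = -12
Natural end conditions: m_0 = m_4 = 0.
Hence m_0 = 0, m_1 = 567/142, m_2 = -104/71, m_3 = -161/142, m_4 = 0.
On [7, 9], s(t) = 3 + 109/426·(t - 7) - 161/284·(t - 7)² + 161/1704·(t - 7)³.
With (t - 7) = 3/2: s(17/2) = 11029/4544.

2.4272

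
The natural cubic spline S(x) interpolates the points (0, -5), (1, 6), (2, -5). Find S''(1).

With M_i denoting the second derivative at x_i, h_i = 1, 1, and Δ_i = (y_(i+1) − y_i)/h_i = 11, -11:
  1·M_0 + 4·M_1 + 1·M_2 = 6(Δ_1 - Δ_0) = -132
Natural end conditions: M_0 = M_2 = 0.
Solving: M_0 = 0, M_1 = -33, M_2 = 0.

-33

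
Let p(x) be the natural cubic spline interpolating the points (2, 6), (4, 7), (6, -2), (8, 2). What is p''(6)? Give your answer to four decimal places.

6.2000

Write σ_i for p''(x_i). With h_i = 2, 2, 2 and divided differences Δ_i = 1/2, -9/2, 2, the continuity of p' gives the tridiagonal system
  2·σ_0 + 8·σ_1 + 2·σ_2 = 6(Δ_1 - Δ_0) = -30
  2·σ_1 + 8·σ_2 + 2·σ_3 = 6(Δ_2 - Δ_1) = 39
Natural end conditions: σ_0 = σ_3 = 0.
Solving: σ_0 = 0, σ_1 = -53/10, σ_2 = 31/5, σ_3 = 0.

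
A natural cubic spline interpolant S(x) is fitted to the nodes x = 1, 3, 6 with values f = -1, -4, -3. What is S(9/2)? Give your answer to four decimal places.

With m_i denoting the second derivative at x_i, h_i = 2, 3, and Δ_i = (y_(i+1) − y_i)/h_i = -3/2, 1/3:
  2·m_0 + 10·m_1 + 3·m_2 = 6(Δ_1 - Δ_0) = 11
Natural end conditions: m_0 = m_2 = 0.
Hence m_0 = 0, m_1 = 11/10, m_2 = 0.
On [3, 6], S(x) = -4 - 23/30·(x - 3) + 11/20·(x - 3)² - 11/180·(x - 3)³.
With (x - 3) = 3/2: S(9/2) = -659/160.

-4.1188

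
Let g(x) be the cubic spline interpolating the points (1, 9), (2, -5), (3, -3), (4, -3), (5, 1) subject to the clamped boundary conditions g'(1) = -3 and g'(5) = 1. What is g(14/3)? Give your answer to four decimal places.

Put m_i = g'' at the i-th knot. Here h = (1, 1, 1, 1) and Δ = (-14, 2, 0, 4), so the interior equations h_(i-1)·m_(i-1) + 2(h_(i-1)+h_i)·m_i + h_i·m_(i+1) = 6(Δ_i − Δ_(i-1)) read
  1·m_0 + 4·m_1 + 1·m_2 = 6(Δ_1 - Δ_0) = 96
  1·m_1 + 4·m_2 + 1·m_3 = 6(Δ_2 - Δ_1) = -12
  1·m_2 + 4·m_3 + 1·m_4 = 6(Δ_3 - Δ_2) = 24
Clamped end conditions give two more equations: 2h_0·m_0 + h_0·m_1 = 6(Δ_0 - g'(1)) = -66 and h_3·m_3 + 2h_3·m_4 = 6(g'(5) - Δ_3) = -18.
Forward elimination and back-substitution give m_0 = -377/7, m_1 = 292/7, m_2 = -17, m_3 = 100/7, m_4 = -113/7.
On [4, 5], g(x) = -3 + 27/14·(x - 4) + 50/7·(x - 4)² - 71/14·(x - 4)³.
With (x - 4) = 2/3: g(14/3) = -8/189.

-0.0423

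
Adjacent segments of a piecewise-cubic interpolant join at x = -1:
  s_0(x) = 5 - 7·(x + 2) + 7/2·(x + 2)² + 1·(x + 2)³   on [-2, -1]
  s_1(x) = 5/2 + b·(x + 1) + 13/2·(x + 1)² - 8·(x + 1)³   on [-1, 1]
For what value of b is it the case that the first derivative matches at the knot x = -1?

3

s_0'(x) = -7 + 7·(x + 2) + 3·(x + 2)², so s_0'(-1) = 3. On the right, s_1'(-1) = b, so b = 3.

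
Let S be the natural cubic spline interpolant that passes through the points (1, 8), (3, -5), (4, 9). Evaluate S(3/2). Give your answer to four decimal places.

Write M_i for S''(x_i). With h_i = 2, 1 and divided differences Δ_i = -13/2, 14, the continuity of S' gives the tridiagonal system
  2·M_0 + 6·M_1 + 1·M_2 = 6(Δ_1 - Δ_0) = 123
Natural end conditions: M_0 = M_2 = 0.
Solving: M_0 = 0, M_1 = 41/2, M_2 = 0.
On [1, 3], S(x) = 8 - 40/3·(x - 1) + 0·(x - 1)² + 41/24·(x - 1)³.
With (x - 1) = 1/2: S(3/2) = 99/64.

1.5469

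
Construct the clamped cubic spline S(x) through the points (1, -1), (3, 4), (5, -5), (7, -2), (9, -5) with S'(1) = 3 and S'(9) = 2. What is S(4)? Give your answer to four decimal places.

Let M_i = S''(x_i). Step sizes h_i = 2, 2, 2, 2; slopes of the chords Δ_i = (y_(i+1) - y_i)/h_i = 5/2, -9/2, 3/2, -3/2.
  2·M_0 + 8·M_1 + 2·M_2 = 6(Δ_1 - Δ_0) = -42
  2·M_1 + 8·M_2 + 2·M_3 = 6(Δ_2 - Δ_1) = 36
  2·M_2 + 8·M_3 + 2·M_4 = 6(Δ_3 - Δ_2) = -18
Clamped end conditions give two more equations: 2h_0·M_0 + h_0·M_1 = 6(Δ_0 - S'(1)) = -3 and h_3·M_3 + 2h_3·M_4 = 6(S'(9) - Δ_3) = 21.
Solving the tridiagonal system: M_0 = 185/56, M_1 = -227/28, M_2 = 65/8, M_3 = -179/28, M_4 = 473/56.
On [3, 5], S(x) = 4 - 101/56·(x - 3) - 227/56·(x - 3)² + 303/224·(x - 3)³.
With (x - 3) = 1: S(4) = -113/224.

-0.5045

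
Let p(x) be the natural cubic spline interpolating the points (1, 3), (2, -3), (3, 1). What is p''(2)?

Write M_i for p''(x_i). With h_i = 1, 1 and divided differences Δ_i = -6, 4, the continuity of p' gives the tridiagonal system
  1·M_0 + 4·M_1 + 1·M_2 = 6(Δ_1 - Δ_0) = 60
Natural end conditions: M_0 = M_2 = 0.
Forward elimination and back-substitution give M_0 = 0, M_1 = 15, M_2 = 0.

15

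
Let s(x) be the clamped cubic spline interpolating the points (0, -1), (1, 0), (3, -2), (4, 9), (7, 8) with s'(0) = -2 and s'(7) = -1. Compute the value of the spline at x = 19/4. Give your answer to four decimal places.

Let M_i = s''(x_i). Step sizes h_i = 1, 2, 1, 3; slopes of the chords Δ_i = (y_(i+1) - y_i)/h_i = 1, -1, 11, -1/3.
  1·M_0 + 6·M_1 + 2·M_2 = 6(Δ_1 - Δ_0) = -12
  2·M_1 + 6·M_2 + 1·M_3 = 6(Δ_2 - Δ_1) = 72
  1·M_2 + 8·M_3 + 3·M_4 = 6(Δ_3 - Δ_2) = -68
Clamped end conditions give two more equations: 2h_0·M_0 + h_0·M_1 = 6(Δ_0 - s'(0)) = 18 and h_3·M_3 + 2h_3·M_4 = 6(s'(7) - Δ_3) = -4.
Solving the tridiagonal system: M_0 = 860/61, M_1 = -622/61, M_2 = 1070/61, M_3 = -784/61, M_4 = 1054/183.
On [4, 7], s(x) = 9 + 588/61·(x - 4) - 392/61·(x - 4)² + 1703/1647·(x - 4)³.
With (x - 4) = 3/4: s(19/4) = 50951/3904.

13.0510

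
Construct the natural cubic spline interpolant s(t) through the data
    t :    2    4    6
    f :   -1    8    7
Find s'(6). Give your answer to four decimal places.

Put m_i = s'' at the i-th knot. Here h = (2, 2) and Δ = (9/2, -1/2), so the interior equations h_(i-1)·m_(i-1) + 2(h_(i-1)+h_i)·m_i + h_i·m_(i+1) = 6(Δ_i − Δ_(i-1)) read
  2·m_0 + 8·m_1 + 2·m_2 = 6(Δ_1 - Δ_0) = -30
Natural end conditions: m_0 = m_2 = 0.
Hence m_0 = 0, m_1 = -15/4, m_2 = 0.
On [4, 6], s'(t) = b_1 + 2c_1·(t - 4) + 3d_1·(t - 4)² with b_1 = Δ_1 - h_1(2m_1 + m_2)/6 = 2, c_1 = m_1/2 = -15/8, d_1 = (m_2 - m_1)/(6h_1) = 5/16. So s'(6) = -7/4.

-1.7500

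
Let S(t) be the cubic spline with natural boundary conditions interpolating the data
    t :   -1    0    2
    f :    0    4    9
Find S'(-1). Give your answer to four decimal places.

Let m_i = S''(x_i). Step sizes h_i = 1, 2; slopes of the chords Δ_i = (y_(i+1) - y_i)/h_i = 4, 5/2.
  1·m_0 + 6·m_1 + 2·m_2 = 6(Δ_1 - Δ_0) = -9
Natural end conditions: m_0 = m_2 = 0.
Hence m_0 = 0, m_1 = -3/2, m_2 = 0.
On [-1, 0], S'(t) = b_0 + 2c_0·(t + 1) + 3d_0·(t + 1)² with b_0 = Δ_0 - h_0(2m_0 + m_1)/6 = 17/4, c_0 = m_0/2 = 0, d_0 = (m_1 - m_0)/(6h_0) = -1/4. So S'(-1) = 17/4.

4.2500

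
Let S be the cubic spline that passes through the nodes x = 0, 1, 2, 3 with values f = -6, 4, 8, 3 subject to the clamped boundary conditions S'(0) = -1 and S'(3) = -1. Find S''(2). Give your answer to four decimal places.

-14.4000

Write M_i for S''(x_i). With h_i = 1, 1, 1 and divided differences Δ_i = 10, 4, -5, the continuity of S' gives the tridiagonal system
  1·M_0 + 4·M_1 + 1·M_2 = 6(Δ_1 - Δ_0) = -36
  1·M_1 + 4·M_2 + 1·M_3 = 6(Δ_2 - Δ_1) = -54
Clamped end conditions give two more equations: 2h_0·M_0 + h_0·M_1 = 6(Δ_0 - S'(0)) = 66 and h_2·M_2 + 2h_2·M_3 = 6(S'(3) - Δ_2) = 24.
Hence M_0 = 204/5, M_1 = -78/5, M_2 = -72/5, M_3 = 96/5.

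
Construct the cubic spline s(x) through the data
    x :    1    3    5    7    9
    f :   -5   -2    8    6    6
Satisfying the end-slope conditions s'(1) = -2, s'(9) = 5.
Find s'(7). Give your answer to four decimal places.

-2.6161

Put σ_i = s'' at the i-th knot. Here h = (2, 2, 2, 2) and Δ = (3/2, 5, -1, 0), so the interior equations h_(i-1)·σ_(i-1) + 2(h_(i-1)+h_i)·σ_i + h_i·σ_(i+1) = 6(Δ_i − Δ_(i-1)) read
  2·σ_0 + 8·σ_1 + 2·σ_2 = 6(Δ_1 - Δ_0) = 21
  2·σ_1 + 8·σ_2 + 2·σ_3 = 6(Δ_2 - Δ_1) = -36
  2·σ_2 + 8·σ_3 + 2·σ_4 = 6(Δ_3 - Δ_2) = 6
Clamped end conditions give two more equations: 2h_0·σ_0 + h_0·σ_1 = 6(Δ_0 - s'(1)) = 21 and h_3·σ_3 + 2h_3·σ_4 = 6(s'(9) - Δ_3) = 30.
Hence σ_0 = 419/112, σ_1 = 169/56, σ_2 = -85/16, σ_3 = 13/56, σ_4 = 827/112.
On [7, 9], s'(x) = b_3 + 2c_3·(x - 7) + 3d_3·(x - 7)² with b_3 = Δ_3 - h_3(2σ_3 + σ_4)/6 = -293/112, c_3 = σ_3/2 = 13/112, d_3 = (σ_4 - σ_3)/(6h_3) = 267/448. So s'(7) = -293/112.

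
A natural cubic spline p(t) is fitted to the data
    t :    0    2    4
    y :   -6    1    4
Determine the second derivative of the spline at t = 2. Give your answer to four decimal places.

-1.5000

Write M_i for p''(x_i). With h_i = 2, 2 and divided differences Δ_i = 7/2, 3/2, the continuity of p' gives the tridiagonal system
  2·M_0 + 8·M_1 + 2·M_2 = 6(Δ_1 - Δ_0) = -12
Natural end conditions: M_0 = M_2 = 0.
Hence M_0 = 0, M_1 = -3/2, M_2 = 0.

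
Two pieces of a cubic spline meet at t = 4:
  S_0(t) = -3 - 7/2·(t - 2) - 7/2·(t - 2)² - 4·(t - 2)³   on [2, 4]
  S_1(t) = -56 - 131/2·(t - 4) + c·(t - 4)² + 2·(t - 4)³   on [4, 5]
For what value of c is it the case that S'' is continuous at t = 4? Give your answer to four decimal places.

S_0''(t) = -7 - 24·(t - 2), so S_0''(4) = -55. On the right, S_1''(4) = 2c, so c = -55/2.

-27.5000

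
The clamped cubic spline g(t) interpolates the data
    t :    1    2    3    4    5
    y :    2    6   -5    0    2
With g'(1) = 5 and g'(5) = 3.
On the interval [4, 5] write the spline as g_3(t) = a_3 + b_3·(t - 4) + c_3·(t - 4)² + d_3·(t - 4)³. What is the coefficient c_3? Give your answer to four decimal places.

Let m_i = g''(x_i). Step sizes h_i = 1, 1, 1, 1; slopes of the chords Δ_i = (y_(i+1) - y_i)/h_i = 4, -11, 5, 2.
  1·m_0 + 4·m_1 + 1·m_2 = 6(Δ_1 - Δ_0) = -90
  1·m_1 + 4·m_2 + 1·m_3 = 6(Δ_2 - Δ_1) = 96
  1·m_2 + 4·m_3 + 1·m_4 = 6(Δ_3 - Δ_2) = -18
Clamped end conditions give two more equations: 2h_0·m_0 + h_0·m_1 = 6(Δ_0 - g'(1)) = -6 and h_3·m_3 + 2h_3·m_4 = 6(g'(5) - Δ_3) = 6.
Forward elimination and back-substitution give m_0 = 103/7, m_1 = -248/7, m_2 = 37, m_3 = -116/7, m_4 = 79/7.
On [4, 5], with g_3(t) = a_3 + b_3·(t - 4) + c_3·(t - 4)² + d_3·(t - 4)³: c_3 = m_3/2 = -58/7, d_3 = (m_4 - m_3)/(6h_3) = 65/14, b_3 = Δ_3 - h_3(2m_3 + m_4)/6 = 79/14.

-8.2857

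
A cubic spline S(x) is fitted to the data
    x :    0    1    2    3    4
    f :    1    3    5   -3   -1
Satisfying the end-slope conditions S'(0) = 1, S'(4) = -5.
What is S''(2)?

-24

Put M_i = S'' at the i-th knot. Here h = (1, 1, 1, 1) and Δ = (2, 2, -8, 2), so the interior equations h_(i-1)·M_(i-1) + 2(h_(i-1)+h_i)·M_i + h_i·M_(i+1) = 6(Δ_i − Δ_(i-1)) read
  1·M_0 + 4·M_1 + 1·M_2 = 6(Δ_1 - Δ_0) = 0
  1·M_1 + 4·M_2 + 1·M_3 = 6(Δ_2 - Δ_1) = -60
  1·M_2 + 4·M_3 + 1·M_4 = 6(Δ_3 - Δ_2) = 60
Clamped end conditions give two more equations: 2h_0·M_0 + h_0·M_1 = 6(Δ_0 - S'(0)) = 6 and h_3·M_3 + 2h_3·M_4 = 6(S'(4) - Δ_3) = -42.
Hence M_0 = 0, M_1 = 6, M_2 = -24, M_3 = 30, M_4 = -36.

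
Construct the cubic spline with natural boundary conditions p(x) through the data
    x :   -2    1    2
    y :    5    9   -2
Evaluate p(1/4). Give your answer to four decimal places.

Put σ_i = p'' at the i-th knot. Here h = (3, 1) and Δ = (4/3, -11), so the interior equations h_(i-1)·σ_(i-1) + 2(h_(i-1)+h_i)·σ_i + h_i·σ_(i+1) = 6(Δ_i − Δ_(i-1)) read
  3·σ_0 + 8·σ_1 + 1·σ_2 = 6(Δ_1 - Δ_0) = -74
Natural end conditions: σ_0 = σ_2 = 0.
Solving: σ_0 = 0, σ_1 = -37/4, σ_2 = 0.
On [-2, 1], p(x) = 5 + 143/24·(x + 2) + 0·(x + 2)² - 37/72·(x + 2)³.
With (x + 2) = 9/4: p(1/4) = 6427/512.

12.5527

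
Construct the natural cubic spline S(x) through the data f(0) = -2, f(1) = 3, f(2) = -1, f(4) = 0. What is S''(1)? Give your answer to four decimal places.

-15.2609

Let M_i = S''(x_i). Step sizes h_i = 1, 1, 2; slopes of the chords Δ_i = (y_(i+1) - y_i)/h_i = 5, -4, 1/2.
  1·M_0 + 4·M_1 + 1·M_2 = 6(Δ_1 - Δ_0) = -54
  1·M_1 + 6·M_2 + 2·M_3 = 6(Δ_2 - Δ_1) = 27
Natural end conditions: M_0 = M_3 = 0.
Forward elimination and back-substitution give M_0 = 0, M_1 = -351/23, M_2 = 162/23, M_3 = 0.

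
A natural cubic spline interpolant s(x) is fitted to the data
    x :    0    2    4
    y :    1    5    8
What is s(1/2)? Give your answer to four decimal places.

Write M_i for s''(x_i). With h_i = 2, 2 and divided differences Δ_i = 2, 3/2, the continuity of s' gives the tridiagonal system
  2·M_0 + 8·M_1 + 2·M_2 = 6(Δ_1 - Δ_0) = -3
Natural end conditions: M_0 = M_2 = 0.
Forward elimination and back-substitution give M_0 = 0, M_1 = -3/8, M_2 = 0.
On [0, 2], s(x) = 1 + 17/8·x + 0·x² - 1/32·x³.
With x = 1/2: s(1/2) = 527/256.

2.0586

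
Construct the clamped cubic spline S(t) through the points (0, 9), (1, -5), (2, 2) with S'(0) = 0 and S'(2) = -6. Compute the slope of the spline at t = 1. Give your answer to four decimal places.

Let m_i = S''(x_i). Step sizes h_i = 1, 1; slopes of the chords Δ_i = (y_(i+1) - y_i)/h_i = -14, 7.
  1·m_0 + 4·m_1 + 1·m_2 = 6(Δ_1 - Δ_0) = 126
Clamped end conditions give two more equations: 2h_0·m_0 + h_0·m_1 = 6(Δ_0 - S'(0)) = -84 and h_1·m_1 + 2h_1·m_2 = 6(S'(2) - Δ_1) = -78.
Solving the tridiagonal system: m_0 = -153/2, m_1 = 69, m_2 = -147/2.
On [1, 2], S'(t) = b_1 + 2c_1·(t - 1) + 3d_1·(t - 1)² with b_1 = Δ_1 - h_1(2m_1 + m_2)/6 = -15/4, c_1 = m_1/2 = 69/2, d_1 = (m_2 - m_1)/(6h_1) = -95/4. So S'(1) = -15/4.

-3.7500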